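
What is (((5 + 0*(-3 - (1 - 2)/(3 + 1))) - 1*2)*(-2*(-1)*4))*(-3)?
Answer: -72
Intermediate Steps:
(((5 + 0*(-3 - (1 - 2)/(3 + 1))) - 1*2)*(-2*(-1)*4))*(-3) = (((5 + 0*(-3 - (-1)/4)) - 2)*(2*4))*(-3) = (((5 + 0*(-3 - (-1)/4)) - 2)*8)*(-3) = (((5 + 0*(-3 - 1*(-¼))) - 2)*8)*(-3) = (((5 + 0*(-3 + ¼)) - 2)*8)*(-3) = (((5 + 0*(-11/4)) - 2)*8)*(-3) = (((5 + 0) - 2)*8)*(-3) = ((5 - 2)*8)*(-3) = (3*8)*(-3) = 24*(-3) = -72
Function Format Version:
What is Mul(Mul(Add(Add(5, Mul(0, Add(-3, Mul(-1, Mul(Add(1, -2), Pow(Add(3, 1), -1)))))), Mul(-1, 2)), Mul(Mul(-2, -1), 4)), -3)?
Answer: -72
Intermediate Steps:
Mul(Mul(Add(Add(5, Mul(0, Add(-3, Mul(-1, Mul(Add(1, -2), Pow(Add(3, 1), -1)))))), Mul(-1, 2)), Mul(Mul(-2, -1), 4)), -3) = Mul(Mul(Add(Add(5, Mul(0, Add(-3, Mul(-1, Mul(-1, Pow(4, -1)))))), -2), Mul(2, 4)), -3) = Mul(Mul(Add(Add(5, Mul(0, Add(-3, Mul(-1, Mul(-1, Rational(1, 4)))))), -2), 8), -3) = Mul(Mul(Add(Add(5, Mul(0, Add(-3, Mul(-1, Rational(-1, 4))))), -2), 8), -3) = Mul(Mul(Add(Add(5, Mul(0, Add(-3, Rational(1, 4)))), -2), 8), -3) = Mul(Mul(Add(Add(5, Mul(0, Rational(-11, 4))), -2), 8), -3) = Mul(Mul(Add(Add(5, 0), -2), 8), -3) = Mul(Mul(Add(5, -2), 8), -3) = Mul(Mul(3, 8), -3) = Mul(24, -3) = -72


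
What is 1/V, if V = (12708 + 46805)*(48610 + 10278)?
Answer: 1/3504601544 ≈ 2.8534e-10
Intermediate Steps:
V = 3504601544 (V = 59513*58888 = 3504601544)
1/V = 1/3504601544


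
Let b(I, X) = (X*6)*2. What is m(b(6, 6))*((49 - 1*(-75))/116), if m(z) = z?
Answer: 2232/29 ≈ 76.966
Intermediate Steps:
b(I, X) = 12*X (b(I, X) = (6*X)*2 = 12*X)
m(b(6, 6))*((49 - 1*(-75))/116) = (12*6)*((49 - 1*(-75))/116) = 72*((49 + 75)*(1/116)) = 72*(124*(1/116)) = 72*(31/29) = 2232/29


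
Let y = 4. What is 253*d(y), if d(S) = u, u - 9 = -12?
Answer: -759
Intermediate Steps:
u = -3 (u = 9 - 12 = -3)
d(S) = -3
253*d(y) = 253*(-3) = -759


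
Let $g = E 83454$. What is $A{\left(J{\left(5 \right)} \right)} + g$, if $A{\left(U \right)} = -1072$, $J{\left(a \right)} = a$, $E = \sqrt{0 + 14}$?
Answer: $-1072 + 83454 \sqrt{14} \approx 3.1118 \cdot 10^{5}$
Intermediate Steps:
$E = \sqrt{14} \approx 3.7417$
$g = 83454 \sqrt{14}$ ($g = \sqrt{14} \cdot 83454 = 83454 \sqrt{14} \approx 3.1226 \cdot 10^{5}$)
$A{\left(J{\left(5 \right)} \right)} + g = -1072 + 83454 \sqrt{14}$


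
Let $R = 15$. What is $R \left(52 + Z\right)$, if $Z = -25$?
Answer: $405$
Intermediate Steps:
$R \left(52 + Z\right) = 15 \left(52 - 25\right) = 15 \cdot 27 = 405$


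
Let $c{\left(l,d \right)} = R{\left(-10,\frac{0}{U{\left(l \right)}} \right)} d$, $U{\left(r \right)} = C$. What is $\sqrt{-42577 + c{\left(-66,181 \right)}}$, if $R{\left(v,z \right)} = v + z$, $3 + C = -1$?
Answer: $i \sqrt{44387} \approx 210.68 i$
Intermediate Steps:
$C = -4$ ($C = -3 - 1 = -4$)
$U{\left(r \right)} = -4$
$c{\left(l,d \right)} = - 10 d$ ($c{\left(l,d \right)} = \left(-10 + \frac{0}{-4}\right) d = \left(-10 + 0 \left(- \frac{1}{4}\right)\right) d = \left(-10 + 0\right) d = - 10 d$)
$\sqrt{-42577 + c{\left(-66,181 \right)}} = \sqrt{-42577 - 1810} = \sqrt{-44387} = i \sqrt{44387}$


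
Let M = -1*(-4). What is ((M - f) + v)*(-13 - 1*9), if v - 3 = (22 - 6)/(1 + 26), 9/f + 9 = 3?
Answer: -5401/27 ≈ -200.04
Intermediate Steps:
f = -3/2 (f = 9/(-9 + 3) = 9/(-6) = 9*(-⅙) = -3/2 ≈ -1.5000)
M = 4
v = 97/27 (v = 3 + (22 - 6)/(1 + 26) = 3 + 16/27 = 97/27 ≈ 3.5926)
((M - f) + v)*(-13 - 1*9) = ((4 - 1*(-3/2)) + 97/27)*(-13 - 1*9) = ((4 + 3/2) + 97/27)*(-13 - 9) = (11/2 + 97/27)*(-22) = (491/54)*(-22) = -5401/27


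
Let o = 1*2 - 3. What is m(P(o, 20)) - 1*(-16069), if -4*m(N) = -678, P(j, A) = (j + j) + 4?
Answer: 32477/2 ≈ 16239.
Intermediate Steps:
o = -1 (o = 2 - 3 = -1)
P(j, A) = 4 + 2*j (P(j, A) = 2*j + 4 = 4 + 2*j)
m(N) = 339/2 (m(N) = -¼*(-678) = 339/2)
m(P(o, 20)) - 1*(-16069) = 339/2 - 1*(-16069) = 339/2 + 16069 = 32477/2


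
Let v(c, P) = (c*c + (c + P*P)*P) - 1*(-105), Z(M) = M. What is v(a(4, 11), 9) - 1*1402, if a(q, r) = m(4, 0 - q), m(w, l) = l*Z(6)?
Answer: -208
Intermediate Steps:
m(w, l) = 6*l (m(w, l) = l*6 = 6*l)
a(q, r) = -6*q (a(q, r) = 6*(0 - q) = 6*(-q) = -6*q)
v(c, P) = 105 + c² + P*(c + P²) (v(c, P) = (c² + (c + P²)*P) + 105 = (c² + P*(c + P²)) + 105 = 105 + c² + P*(c + P²))
v(a(4, 11), 9) - 1*1402 = (105 + 9³ + (-6*4)² + 9*(-6*4)) - 1*1402 = (105 + 729 + (-24)² + 9*(-24)) - 1402 = (105 + 729 + 576 - 216) - 1402 = 1194 - 1402 = -208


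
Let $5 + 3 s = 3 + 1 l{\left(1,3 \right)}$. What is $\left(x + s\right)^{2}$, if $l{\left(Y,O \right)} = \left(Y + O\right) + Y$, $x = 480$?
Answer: $231361$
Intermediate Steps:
$l{\left(Y,O \right)} = O + 2 Y$ ($l{\left(Y,O \right)} = \left(O + Y\right) + Y = O + 2 Y$)
$s = 1$ ($s = - \frac{5}{3} + \frac{3 + 1 \left(3 + 2 \cdot 1\right)}{3} = - \frac{5}{3} + \frac{3 + 1 \left(3 + 2\right)}{3} = - \frac{5}{3} + \frac{3 + 1 \cdot 5}{3} = - \frac{5}{3} + \frac{3 + 5}{3} = - \frac{5}{3} + \frac{1}{3} \cdot 8 = - \frac{5}{3} + \frac{8}{3} = 1$)
$\left(x + s\right)^{2} = \left(480 + 1\right)^{2} = 481^{2} = 231361$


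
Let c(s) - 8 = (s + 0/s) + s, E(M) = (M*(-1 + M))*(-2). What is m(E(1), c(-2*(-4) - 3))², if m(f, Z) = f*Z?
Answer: 0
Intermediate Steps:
E(M) = -2*M*(-1 + M)
c(s) = 8 + 2*s (c(s) = 8 + ((s + 0/s) + s) = 8 + ((s + 0) + s) = 8 + (s + s) = 8 + 2*s)
m(f, Z) = Z*f
m(E(1), c(-2*(-4) - 3))² = ((8 + 2*(-2*(-4) - 3))*(2*1*(1 - 1*1)))² = ((8 + 2*(8 - 3))*(2*1*(1 - 1)))² = ((8 + 2*5)*(2*1*0))² = ((8 + 10)*0)² = (18*0)² = 0² = 0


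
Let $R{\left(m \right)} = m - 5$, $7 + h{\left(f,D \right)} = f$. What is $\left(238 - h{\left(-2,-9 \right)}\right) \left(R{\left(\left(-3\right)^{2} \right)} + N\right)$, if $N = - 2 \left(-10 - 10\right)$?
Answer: $10868$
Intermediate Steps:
$h{\left(f,D \right)} = -7 + f$
$R{\left(m \right)} = -5 + m$
$N = 40$ ($N = \left(-2\right) \left(-20\right) = 40$)
$\left(238 - h{\left(-2,-9 \right)}\right) \left(R{\left(\left(-3\right)^{2} \right)} + N\right) = \left(238 - \left(-7 - 2\right)\right) \left(\left(-5 + \left(-3\right)^{2}\right) + 40\right) = \left(238 - -9\right) \left(\left(-5 + 9\right) + 40\right) = \left(238 + 9\right) \left(4 + 40\right) = 247 \cdot 44 = 10868$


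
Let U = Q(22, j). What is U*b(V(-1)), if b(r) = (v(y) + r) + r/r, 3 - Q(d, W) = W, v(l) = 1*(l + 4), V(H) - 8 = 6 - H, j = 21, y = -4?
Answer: -288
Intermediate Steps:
V(H) = 14 - H (V(H) = 8 + (6 - H) = 14 - H)
v(l) = 4 + l (v(l) = 1*(4 + l) = 4 + l)
Q(d, W) = 3 - W
b(r) = 1 + r (b(r) = ((4 - 4) + r) + r/r = (0 + r) + 1 = r + 1 = 1 + r)
U = -18 (U = 3 - 1*21 = 3 - 21 = -18)
U*b(V(-1)) = -18*(1 + (14 - 1*(-1))) = -18*(1 + (14 + 1)) = -18*(1 + 15) = -18*16 = -288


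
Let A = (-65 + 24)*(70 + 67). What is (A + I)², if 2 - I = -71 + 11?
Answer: 30858025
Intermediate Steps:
A = -5617 (A = -41*137 = -5617)
I = 62 (I = 2 - (-71 + 11) = 2 - 1*(-60) = 2 + 60 = 62)
(A + I)² = (-5617 + 62)² = (-5555)² = 30858025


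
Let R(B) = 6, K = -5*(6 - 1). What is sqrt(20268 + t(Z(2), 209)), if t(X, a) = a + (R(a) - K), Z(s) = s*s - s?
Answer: 2*sqrt(5127) ≈ 143.21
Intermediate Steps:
K = -25 (K = -5*5 = -25)
Z(s) = s**2 - s
t(X, a) = 31 + a (t(X, a) = a + (6 - 1*(-25)) = a + (6 + 25) = a + 31 = 31 + a)
sqrt(20268 + t(Z(2), 209)) = sqrt(20268 + (31 + 209)) = sqrt(20268 + 240) = sqrt(20508) = 2*sqrt(5127)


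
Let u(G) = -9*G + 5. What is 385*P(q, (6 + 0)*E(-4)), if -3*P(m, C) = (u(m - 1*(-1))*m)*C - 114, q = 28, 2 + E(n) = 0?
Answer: -11024090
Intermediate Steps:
E(n) = -2 (E(n) = -2 + 0 = -2)
u(G) = 5 - 9*G
P(m, C) = 38 - C*m*(-4 - 9*m)/3 (P(m, C) = -(((5 - 9*(m - 1*(-1)))*m)*C - 114)/3 = -(((5 - 9*(m + 1))*m)*C - 114)/3 = -(((5 - 9*(1 + m))*m)*C - 114)/3 = -(((5 + (-9 - 9*m))*m)*C - 114)/3 = -(((-4 - 9*m)*m)*C - 114)/3 = -((m*(-4 - 9*m))*C - 114)/3 = -(C*m*(-4 - 9*m) - 114)/3 = -(-114 + C*m*(-4 - 9*m))/3 = 38 - C*m*(-4 - 9*m)/3)
385*P(q, (6 + 0)*E(-4)) = 385*(38 + (⅓)*((6 + 0)*(-2))*28*(4 + 9*28)) = 385*(38 + (⅓)*(6*(-2))*28*(4 + 252)) = 385*(38 + (⅓)*(-12)*28*256) = 385*(38 - 28672) = 385*(-28634) = -11024090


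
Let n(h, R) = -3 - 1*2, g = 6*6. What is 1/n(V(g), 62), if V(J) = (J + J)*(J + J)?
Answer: -⅕ ≈ -0.20000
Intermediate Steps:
g = 36
V(J) = 4*J² (V(J) = (2*J)*(2*J) = 4*J²)
n(h, R) = -5 (n(h, R) = -3 - 2 = -5)
1/n(V(g), 62) = 1/(-5) = -⅕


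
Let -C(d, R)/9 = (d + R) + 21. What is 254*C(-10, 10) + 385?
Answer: -47621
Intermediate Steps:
C(d, R) = -189 - 9*R - 9*d (C(d, R) = -9*((d + R) + 21) = -9*((R + d) + 21) = -9*(21 + R + d) = -189 - 9*R - 9*d)
254*C(-10, 10) + 385 = 254*(-189 - 9*10 - 9*(-10)) + 385 = 254*(-189 - 90 + 90) + 385 = 254*(-189) + 385 = -48006 + 385 = -47621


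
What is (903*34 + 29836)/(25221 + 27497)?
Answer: 30269/26359 ≈ 1.1483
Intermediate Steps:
(903*34 + 29836)/(25221 + 27497) = (30702 + 29836)/52718 = 60538*(1/52718) = 30269/26359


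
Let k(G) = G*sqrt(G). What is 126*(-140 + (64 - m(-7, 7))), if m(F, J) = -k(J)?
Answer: -9576 + 882*sqrt(7) ≈ -7242.4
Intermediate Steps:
k(G) = G**(3/2)
m(F, J) = -J**(3/2)
126*(-140 + (64 - m(-7, 7))) = 126*(-140 + (64 - (-1)*7**(3/2))) = 126*(-140 + (64 - (-1)*7*sqrt(7))) = 126*(-140 + (64 - (-7)*sqrt(7))) = 126*(-140 + (64 + 7*sqrt(7))) = 126*(-76 + 7*sqrt(7)) = -9576 + 882*sqrt(7)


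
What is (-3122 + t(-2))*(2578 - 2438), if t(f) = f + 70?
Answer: -427560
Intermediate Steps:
t(f) = 70 + f
(-3122 + t(-2))*(2578 - 2438) = (-3122 + (70 - 2))*(2578 - 2438) = (-3122 + 68)*140 = -3054*140 = -427560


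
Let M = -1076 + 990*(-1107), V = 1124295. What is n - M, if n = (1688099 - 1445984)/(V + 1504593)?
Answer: 961302050481/876296 ≈ 1.0970e+6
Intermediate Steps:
M = -1097006 (M = -1076 - 1095930 = -1097006)
n = 80705/876296 (n = (1688099 - 1445984)/(1124295 + 1504593) = 242115/2628888 = 242115*(1/2628888) = 80705/876296 ≈ 0.092098)
n - M = 80705/876296 - 1*(-1097006) = 80705/876296 + 1097006 = 961302050481/876296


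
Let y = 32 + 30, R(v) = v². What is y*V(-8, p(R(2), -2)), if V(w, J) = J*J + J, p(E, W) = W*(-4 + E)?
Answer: 0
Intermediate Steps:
V(w, J) = J + J² (V(w, J) = J² + J = J + J²)
y = 62
y*V(-8, p(R(2), -2)) = 62*((-2*(-4 + 2²))*(1 - 2*(-4 + 2²))) = 62*((-2*(-4 + 4))*(1 - 2*(-4 + 4))) = 62*((-2*0)*(1 - 2*0)) = 62*(0*(1 + 0)) = 62*(0*1) = 62*0 = 0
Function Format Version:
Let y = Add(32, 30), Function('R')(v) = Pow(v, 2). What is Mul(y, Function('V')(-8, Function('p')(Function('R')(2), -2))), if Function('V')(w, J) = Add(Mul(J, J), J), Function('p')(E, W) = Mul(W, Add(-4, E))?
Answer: 0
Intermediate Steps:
Function('V')(w, J) = Add(J, Pow(J, 2)) (Function('V')(w, J) = Add(Pow(J, 2), J) = Add(J, Pow(J, 2)))
y = 62
Mul(y, Function('V')(-8, Function('p')(Function('R')(2), -2))) = Mul(62, Mul(Mul(-2, Add(-4, Pow(2, 2))), Add(1, Mul(-2, Add(-4, Pow(2, 2)))))) = Mul(62, Mul(Mul(-2, Add(-4, 4)), Add(1, Mul(-2, Add(-4, 4))))) = Mul(62, Mul(Mul(-2, 0), Add(1, Mul(-2, 0)))) = Mul(62, Mul(0, Add(1, 0))) = Mul(62, Mul(0, 1)) = Mul(62, 0) = 0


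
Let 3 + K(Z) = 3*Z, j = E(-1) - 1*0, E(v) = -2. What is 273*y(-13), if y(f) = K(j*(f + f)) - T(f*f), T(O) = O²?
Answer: -7755384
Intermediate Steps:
j = -2 (j = -2 - 1*0 = -2 + 0 = -2)
K(Z) = -3 + 3*Z
y(f) = -3 - f⁴ - 12*f (y(f) = (-3 + 3*(-2*(f + f))) - (f*f)² = (-3 + 3*(-4*f)) - (f²)² = (-3 + 3*(-4*f)) - f⁴ = (-3 - 12*f) - f⁴ = -3 - f⁴ - 12*f)
273*y(-13) = 273*(-3 - 1*(-13)⁴ - 12*(-13)) = 273*(-3 - 1*28561 + 156) = 273*(-3 - 28561 + 156) = 273*(-28408) = -7755384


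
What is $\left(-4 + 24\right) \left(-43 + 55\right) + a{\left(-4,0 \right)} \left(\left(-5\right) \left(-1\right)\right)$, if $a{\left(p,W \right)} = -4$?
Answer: $220$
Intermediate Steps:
$\left(-4 + 24\right) \left(-43 + 55\right) + a{\left(-4,0 \right)} \left(\left(-5\right) \left(-1\right)\right) = \left(-4 + 24\right) \left(-43 + 55\right) - 4 \left(\left(-5\right) \left(-1\right)\right) = 20 \cdot 12 - 20 = 240 - 20 = 220$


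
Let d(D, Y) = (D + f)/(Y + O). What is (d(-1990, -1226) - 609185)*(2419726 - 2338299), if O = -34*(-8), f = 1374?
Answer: -23661133957099/477 ≈ -4.9604e+10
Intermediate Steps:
O = 272
d(D, Y) = (1374 + D)/(272 + Y) (d(D, Y) = (D + 1374)/(Y + 272) = (1374 + D)/(272 + Y))
(d(-1990, -1226) - 609185)*(2419726 - 2338299) = ((1374 - 1990)/(272 - 1226) - 609185)*(2419726 - 2338299) = (-616/(-954) - 609185)*81427 = (-1/954*(-616) - 609185)*81427 = (308/477 - 609185)*81427 = -290580937/477*81427 = -23661133957099/477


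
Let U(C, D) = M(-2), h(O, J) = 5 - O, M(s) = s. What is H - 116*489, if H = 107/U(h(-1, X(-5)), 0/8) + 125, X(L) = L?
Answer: -113305/2 ≈ -56653.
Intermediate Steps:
U(C, D) = -2
H = 143/2 (H = 107/(-2) + 125 = 107*(-½) + 125 = -107/2 + 125 = 143/2 ≈ 71.500)
H - 116*489 = 143/2 - 116*489 = 143/2 - 56724 = -113305/2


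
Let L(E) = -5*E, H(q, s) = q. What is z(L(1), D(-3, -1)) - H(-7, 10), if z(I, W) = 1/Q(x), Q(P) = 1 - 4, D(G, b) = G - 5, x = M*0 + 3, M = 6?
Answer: 20/3 ≈ 6.6667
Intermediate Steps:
x = 3 (x = 6*0 + 3 = 0 + 3 = 3)
D(G, b) = -5 + G
Q(P) = -3
z(I, W) = -1/3 (z(I, W) = 1/(-3) = -1/3)
z(L(1), D(-3, -1)) - H(-7, 10) = -1/3 - 1*(-7) = -1/3 + 7 = 20/3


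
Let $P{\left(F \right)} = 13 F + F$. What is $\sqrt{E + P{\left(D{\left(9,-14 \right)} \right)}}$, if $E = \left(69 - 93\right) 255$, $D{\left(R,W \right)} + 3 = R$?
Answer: $2 i \sqrt{1509} \approx 77.692 i$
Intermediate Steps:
$D{\left(R,W \right)} = -3 + R$
$P{\left(F \right)} = 14 F$
$E = -6120$ ($E = \left(-24\right) 255 = -6120$)
$\sqrt{E + P{\left(D{\left(9,-14 \right)} \right)}} = \sqrt{-6120 + 14 \left(-3 + 9\right)} = \sqrt{-6120 + 14 \cdot 6} = \sqrt{-6120 + 84} = \sqrt{-6036} = 2 i \sqrt{1509}$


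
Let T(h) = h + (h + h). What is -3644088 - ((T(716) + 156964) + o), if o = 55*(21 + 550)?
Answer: -3834605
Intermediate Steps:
o = 31405 (o = 55*571 = 31405)
T(h) = 3*h (T(h) = h + 2*h = 3*h)
-3644088 - ((T(716) + 156964) + o) = -3644088 - ((3*716 + 156964) + 31405) = -3644088 - ((2148 + 156964) + 31405) = -3644088 - (159112 + 31405) = -3644088 - 1*190517 = -3644088 - 190517 = -3834605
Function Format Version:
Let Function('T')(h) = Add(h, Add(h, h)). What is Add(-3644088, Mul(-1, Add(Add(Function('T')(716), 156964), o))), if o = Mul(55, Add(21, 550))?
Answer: -3834605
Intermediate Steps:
o = 31405 (o = Mul(55, 571) = 31405)
Function('T')(h) = Mul(3, h) (Function('T')(h) = Add(h, Mul(2, h)) = Mul(3, h))
Add(-3644088, Mul(-1, Add(Add(Function('T')(716), 156964), o))) = Add(-3644088, Mul(-1, Add(Add(Mul(3, 716), 156964), 31405))) = Add(-3644088, Mul(-1, Add(Add(2148, 156964), 31405))) = Add(-3644088, Mul(-1, Add(159112, 31405))) = Add(-3644088, Mul(-1, 190517)) = Add(-3644088, -190517) = -3834605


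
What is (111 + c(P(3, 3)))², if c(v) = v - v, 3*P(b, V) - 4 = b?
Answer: 12321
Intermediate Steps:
P(b, V) = 4/3 + b/3
c(v) = 0
(111 + c(P(3, 3)))² = (111 + 0)² = 111² = 12321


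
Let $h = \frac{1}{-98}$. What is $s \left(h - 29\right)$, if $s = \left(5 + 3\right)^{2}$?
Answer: $- \frac{90976}{49} \approx -1856.7$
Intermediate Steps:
$s = 64$ ($s = 8^{2} = 64$)
$h = - \frac{1}{98} \approx -0.010204$
$s \left(h - 29\right) = 64 \left(- \frac{1}{98} - 29\right) = 64 \left(- \frac{2843}{98}\right) = - \frac{90976}{49}$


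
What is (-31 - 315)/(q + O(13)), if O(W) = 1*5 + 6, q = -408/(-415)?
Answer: -143590/4973 ≈ -28.874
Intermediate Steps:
q = 408/415 (q = -408*(-1/415) = 408/415 ≈ 0.98313)
O(W) = 11 (O(W) = 5 + 6 = 11)
(-31 - 315)/(q + O(13)) = (-31 - 315)/(408/415 + 11) = -346/4973/415 = -346*415/4973 = -143590/4973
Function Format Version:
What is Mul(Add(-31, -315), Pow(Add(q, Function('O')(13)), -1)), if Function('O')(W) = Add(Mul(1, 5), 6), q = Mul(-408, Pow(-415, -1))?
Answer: Rational(-143590, 4973) ≈ -28.874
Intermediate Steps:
q = Rational(408, 415) (q = Mul(-408, Rational(-1, 415)) = Rational(408, 415) ≈ 0.98313)
Function('O')(W) = 11 (Function('O')(W) = Add(5, 6) = 11)
Mul(Add(-31, -315), Pow(Add(q, Function('O')(13)), -1)) = Mul(Add(-31, -315), Pow(Add(Rational(408, 415), 11), -1)) = Mul(-346, Pow(Rational(4973, 415), -1)) = Mul(-346, Rational(415, 4973)) = Rational(-143590, 4973)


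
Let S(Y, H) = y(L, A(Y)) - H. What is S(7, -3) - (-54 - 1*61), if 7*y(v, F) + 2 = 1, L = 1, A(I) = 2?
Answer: 825/7 ≈ 117.86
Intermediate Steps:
y(v, F) = -⅐ (y(v, F) = -2/7 + (⅐)*1 = -2/7 + ⅐ = -⅐)
S(Y, H) = -⅐ - H
S(7, -3) - (-54 - 1*61) = (-⅐ - 1*(-3)) - (-54 - 1*61) = (-⅐ + 3) - (-54 - 61) = 20/7 - 1*(-115) = 20/7 + 115 = 825/7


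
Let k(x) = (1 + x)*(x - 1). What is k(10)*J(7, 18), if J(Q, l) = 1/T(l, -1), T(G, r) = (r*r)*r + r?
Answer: -99/2 ≈ -49.500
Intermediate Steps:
T(G, r) = r + r**3 (T(G, r) = r**2*r + r = r**3 + r = r + r**3)
J(Q, l) = -1/2 (J(Q, l) = 1/(-1 + (-1)**3) = 1/(-1 - 1) = 1/(-2) = -1/2)
k(x) = (1 + x)*(-1 + x)
k(10)*J(7, 18) = (-1 + 10**2)*(-1/2) = (-1 + 100)*(-1/2) = 99*(-1/2) = -99/2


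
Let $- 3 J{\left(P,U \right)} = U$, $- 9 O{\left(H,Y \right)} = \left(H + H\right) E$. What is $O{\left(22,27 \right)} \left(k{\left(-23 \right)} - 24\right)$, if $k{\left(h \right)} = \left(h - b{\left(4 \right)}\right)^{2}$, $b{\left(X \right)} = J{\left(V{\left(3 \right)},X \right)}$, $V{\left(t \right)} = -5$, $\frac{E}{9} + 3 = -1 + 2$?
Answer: $\frac{352792}{9} \approx 39199.0$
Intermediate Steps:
$E = -18$ ($E = -27 + 9 \left(-1 + 2\right) = -27 + 9 \cdot 1 = -27 + 9 = -18$)
$O{\left(H,Y \right)} = 4 H$ ($O{\left(H,Y \right)} = - \frac{\left(H + H\right) \left(-18\right)}{9} = - \frac{2 H \left(-18\right)}{9} = - \frac{\left(-36\right) H}{9} = 4 H$)
$J{\left(P,U \right)} = - \frac{U}{3}$
$b{\left(X \right)} = - \frac{X}{3}$
$k{\left(h \right)} = \left(\frac{4}{3} + h\right)^{2}$ ($k{\left(h \right)} = \left(h - \left(- \frac{1}{3}\right) 4\right)^{2} = \left(h - - \frac{4}{3}\right)^{2} = \left(h + \frac{4}{3}\right)^{2} = \left(\frac{4}{3} + h\right)^{2}$)
$O{\left(22,27 \right)} \left(k{\left(-23 \right)} - 24\right) = 4 \cdot 22 \left(\frac{\left(4 + 3 \left(-23\right)\right)^{2}}{9} - 24\right) = 88 \left(\frac{\left(4 - 69\right)^{2}}{9} - 24\right) = 88 \left(\frac{\left(-65\right)^{2}}{9} - 24\right) = 88 \left(\frac{1}{9} \cdot 4225 - 24\right) = 88 \left(\frac{4225}{9} - 24\right) = 88 \cdot \frac{4009}{9} = \frac{352792}{9}$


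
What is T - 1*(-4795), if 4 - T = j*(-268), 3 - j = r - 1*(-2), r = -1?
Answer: 5335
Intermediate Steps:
j = 2 (j = 3 - (-1 - 1*(-2)) = 3 - (-1 + 2) = 3 - 1*1 = 3 - 1 = 2)
T = 540 (T = 4 - 2*(-268) = 4 - 1*(-536) = 4 + 536 = 540)
T - 1*(-4795) = 540 - 1*(-4795) = 540 + 4795 = 5335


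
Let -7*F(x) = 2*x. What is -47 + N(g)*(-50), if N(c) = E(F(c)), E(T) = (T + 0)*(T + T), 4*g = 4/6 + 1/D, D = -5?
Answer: -424/9 ≈ -47.111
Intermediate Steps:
F(x) = -2*x/7
g = 7/60 (g = (4/6 + 1/(-5))/4 = (4*(1/6) + 1*(-1/5))/4 = (2/3 - 1/5)/4 = (1/4)*(7/15) = 7/60 ≈ 0.11667)
E(T) = 2*T**2 (E(T) = T*(2*T) = 2*T**2)
N(c) = 8*c**2/49 (N(c) = 2*(-2*c/7)**2 = 2*(4*c**2/49) = 8*c**2/49)
-47 + N(g)*(-50) = -47 + (8*(7/60)**2/49)*(-50) = -47 + ((8/49)*(49/3600))*(-50) = -47 + (1/450)*(-50) = -47 - 1/9 = -424/9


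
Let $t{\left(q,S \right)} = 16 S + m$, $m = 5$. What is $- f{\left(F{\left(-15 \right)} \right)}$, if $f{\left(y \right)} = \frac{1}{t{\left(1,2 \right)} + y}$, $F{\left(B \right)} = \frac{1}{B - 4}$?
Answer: $- \frac{19}{702} \approx -0.027066$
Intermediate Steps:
$t{\left(q,S \right)} = 5 + 16 S$ ($t{\left(q,S \right)} = 16 S + 5 = 5 + 16 S$)
$F{\left(B \right)} = \frac{1}{-4 + B}$
$f{\left(y \right)} = \frac{1}{37 + y}$ ($f{\left(y \right)} = \frac{1}{\left(5 + 16 \cdot 2\right) + y} = \frac{1}{\left(5 + 32\right) + y} = \frac{1}{37 + y}$)
$- f{\left(F{\left(-15 \right)} \right)} = - \frac{1}{37 + \frac{1}{-4 - 15}} = - \frac{1}{37 + \frac{1}{-19}} = - \frac{1}{37 - \frac{1}{19}} = - \frac{1}{\frac{702}{19}} = \left(-1\right) \frac{19}{702} = - \frac{19}{702}$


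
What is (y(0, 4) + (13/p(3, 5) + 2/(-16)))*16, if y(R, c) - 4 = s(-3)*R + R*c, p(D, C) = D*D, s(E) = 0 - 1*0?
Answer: 766/9 ≈ 85.111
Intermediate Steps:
s(E) = 0 (s(E) = 0 + 0 = 0)
p(D, C) = D**2
y(R, c) = 4 + R*c (y(R, c) = 4 + (0*R + R*c) = 4 + (0 + R*c) = 4 + R*c)
(y(0, 4) + (13/p(3, 5) + 2/(-16)))*16 = ((4 + 0*4) + (13/(3**2) + 2/(-16)))*16 = ((4 + 0) + (13/9 + 2*(-1/16)))*16 = (4 + (13*(1/9) - 1/8))*16 = (4 + (13/9 - 1/8))*16 = (4 + 95/72)*16 = (383/72)*16 = 766/9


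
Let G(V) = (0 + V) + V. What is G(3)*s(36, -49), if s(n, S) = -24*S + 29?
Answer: 7230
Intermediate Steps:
s(n, S) = 29 - 24*S
G(V) = 2*V (G(V) = V + V = 2*V)
G(3)*s(36, -49) = (2*3)*(29 - 24*(-49)) = 6*(29 + 1176) = 6*1205 = 7230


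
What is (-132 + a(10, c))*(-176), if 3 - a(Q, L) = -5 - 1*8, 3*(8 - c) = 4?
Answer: 20416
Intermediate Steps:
c = 20/3 (c = 8 - 1/3*4 = 8 - 4/3 = 20/3 ≈ 6.6667)
a(Q, L) = 16 (a(Q, L) = 3 - (-5 - 1*8) = 3 - (-5 - 8) = 3 - 1*(-13) = 3 + 13 = 16)
(-132 + a(10, c))*(-176) = (-132 + 16)*(-176) = -116*(-176) = 20416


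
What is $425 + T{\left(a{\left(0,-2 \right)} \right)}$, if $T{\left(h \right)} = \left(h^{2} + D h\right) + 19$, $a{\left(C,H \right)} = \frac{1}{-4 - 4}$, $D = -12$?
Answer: $\frac{28513}{64} \approx 445.52$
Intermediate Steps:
$a{\left(C,H \right)} = - \frac{1}{8}$ ($a{\left(C,H \right)} = \frac{1}{-8} = - \frac{1}{8}$)
$T{\left(h \right)} = 19 + h^{2} - 12 h$ ($T{\left(h \right)} = \left(h^{2} - 12 h\right) + 19 = 19 + h^{2} - 12 h$)
$425 + T{\left(a{\left(0,-2 \right)} \right)} = 425 + \left(19 + \left(- \frac{1}{8}\right)^{2} - - \frac{3}{2}\right) = 425 + \left(19 + \frac{1}{64} + \frac{3}{2}\right) = 425 + \frac{1313}{64} = \frac{28513}{64}$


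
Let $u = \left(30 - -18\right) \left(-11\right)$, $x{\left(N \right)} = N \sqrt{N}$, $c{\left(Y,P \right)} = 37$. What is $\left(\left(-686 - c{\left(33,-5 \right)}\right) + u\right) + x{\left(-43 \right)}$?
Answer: $-1251 - 43 i \sqrt{43} \approx -1251.0 - 281.97 i$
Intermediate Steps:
$x{\left(N \right)} = N^{\frac{3}{2}}$
$u = -528$ ($u = \left(30 + 18\right) \left(-11\right) = 48 \left(-11\right) = -528$)
$\left(\left(-686 - c{\left(33,-5 \right)}\right) + u\right) + x{\left(-43 \right)} = \left(\left(-686 - 37\right) - 528\right) + \left(-43\right)^{\frac{3}{2}} = \left(\left(-686 - 37\right) - 528\right) - 43 i \sqrt{43} = \left(-723 - 528\right) - 43 i \sqrt{43} = -1251 - 43 i \sqrt{43}$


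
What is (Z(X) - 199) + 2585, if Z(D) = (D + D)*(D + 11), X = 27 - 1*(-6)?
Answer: 5290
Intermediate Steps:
X = 33 (X = 27 + 6 = 33)
Z(D) = 2*D*(11 + D) (Z(D) = (2*D)*(11 + D) = 2*D*(11 + D))
(Z(X) - 199) + 2585 = (2*33*(11 + 33) - 199) + 2585 = (2*33*44 - 199) + 2585 = (2904 - 199) + 2585 = 2705 + 2585 = 5290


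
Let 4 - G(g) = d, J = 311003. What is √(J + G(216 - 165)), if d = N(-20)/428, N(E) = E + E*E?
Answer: √3560708978/107 ≈ 557.68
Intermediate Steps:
N(E) = E + E²
d = 95/107 (d = -20*(1 - 20)/428 = -20*(-19)*(1/428) = 380*(1/428) = 95/107 ≈ 0.88785)
G(g) = 333/107 (G(g) = 4 - 1*95/107 = 4 - 95/107 = 333/107)
√(J + G(216 - 165)) = √(311003 + 333/107) = √(33277654/107) = √3560708978/107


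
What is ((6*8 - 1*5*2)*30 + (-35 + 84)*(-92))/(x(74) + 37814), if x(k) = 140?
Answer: -1684/18977 ≈ -0.088739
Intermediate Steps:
((6*8 - 1*5*2)*30 + (-35 + 84)*(-92))/(x(74) + 37814) = ((6*8 - 1*5*2)*30 + (-35 + 84)*(-92))/(140 + 37814) = ((48 - 5*2)*30 + 49*(-92))/37954 = ((48 - 10)*30 - 4508)*(1/37954) = (38*30 - 4508)*(1/37954) = (1140 - 4508)*(1/37954) = -3368*1/37954 = -1684/18977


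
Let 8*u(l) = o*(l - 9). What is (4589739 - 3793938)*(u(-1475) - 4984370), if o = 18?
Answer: -3969223809909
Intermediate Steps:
u(l) = -81/4 + 9*l/4 (u(l) = (18*(l - 9))/8 = (18*(-9 + l))/8 = (-162 + 18*l)/8 = -81/4 + 9*l/4)
(4589739 - 3793938)*(u(-1475) - 4984370) = (4589739 - 3793938)*((-81/4 + (9/4)*(-1475)) - 4984370) = 795801*((-81/4 - 13275/4) - 4984370) = 795801*(-3339 - 4984370) = 795801*(-4987709) = -3969223809909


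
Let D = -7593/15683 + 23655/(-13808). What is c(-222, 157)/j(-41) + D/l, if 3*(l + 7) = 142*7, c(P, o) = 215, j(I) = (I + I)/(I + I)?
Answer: 45299930517953/210703990672 ≈ 214.99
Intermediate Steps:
j(I) = 1 (j(I) = (2*I)/((2*I)) = (2*I)*(1/(2*I)) = 1)
l = 973/3 (l = -7 + (142*7)/3 = -7 + (⅓)*994 = -7 + 994/3 = 973/3 ≈ 324.33)
D = -475825509/216550864 (D = -7593*1/15683 + 23655*(-1/13808) = -7593/15683 - 23655/13808 = -475825509/216550864 ≈ -2.1973)
c(-222, 157)/j(-41) + D/l = 215/1 - 475825509/(216550864*973/3) = 215*1 - 475825509/216550864*3/973 = 215 - 1427476527/210703990672 = 45299930517953/210703990672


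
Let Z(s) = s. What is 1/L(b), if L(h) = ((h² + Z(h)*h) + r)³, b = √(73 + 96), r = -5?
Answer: 1/36926037 ≈ 2.7081e-8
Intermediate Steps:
b = 13 (b = √169 = 13)
L(h) = (-5 + 2*h²)³ (L(h) = ((h² + h*h) - 5)³ = ((h² + h²) - 5)³ = (2*h² - 5)³ = (-5 + 2*h²)³)
1/L(b) = 1/((-5 + 2*13²)³) = 1/((-5 + 2*169)³) = 1/((-5 + 338)³) = 1/(333³) = 1/36926037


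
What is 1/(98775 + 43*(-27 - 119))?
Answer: 1/92497 ≈ 1.0811e-5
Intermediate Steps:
1/(98775 + 43*(-27 - 119)) = 1/(98775 + 43*(-146)) = 1/(98775 - 6278) = 1/92497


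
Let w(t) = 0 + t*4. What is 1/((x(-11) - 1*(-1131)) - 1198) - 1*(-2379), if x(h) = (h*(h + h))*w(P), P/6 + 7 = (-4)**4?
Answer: 3440331376/1446125 ≈ 2379.0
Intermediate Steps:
P = 1494 (P = -42 + 6*(-4)**4 = -42 + 6*256 = -42 + 1536 = 1494)
w(t) = 4*t (w(t) = 0 + 4*t = 4*t)
x(h) = 11952*h**2 (x(h) = (h*(h + h))*(4*1494) = (h*(2*h))*5976 = (2*h**2)*5976 = 11952*h**2)
1/((x(-11) - 1*(-1131)) - 1198) - 1*(-2379) = 1/((11952*(-11)**2 - 1*(-1131)) - 1198) - 1*(-2379) = 1/((11952*121 + 1131) - 1198) + 2379 = 1/((1446192 + 1131) - 1198) + 2379 = 1/(1447323 - 1198) + 2379 = 1/1446125 + 2379 = 3440331376/1446125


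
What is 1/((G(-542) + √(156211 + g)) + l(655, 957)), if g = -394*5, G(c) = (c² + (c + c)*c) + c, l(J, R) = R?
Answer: 881707/777407079608 - √154241/777407079608 ≈ 1.1337e-6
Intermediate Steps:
G(c) = c + 3*c² (G(c) = (c² + (2*c)*c) + c = (c² + 2*c²) + c = 3*c² + c = c + 3*c²)
g = -1970
1/((G(-542) + √(156211 + g)) + l(655, 957)) = 1/((-542*(1 + 3*(-542)) + √(156211 - 1970)) + 957) = 1/((-542*(1 - 1626) + √154241) + 957) = 1/((-542*(-1625) + √154241) + 957) = 1/((880750 + √154241) + 957) = 1/(881707 + √154241)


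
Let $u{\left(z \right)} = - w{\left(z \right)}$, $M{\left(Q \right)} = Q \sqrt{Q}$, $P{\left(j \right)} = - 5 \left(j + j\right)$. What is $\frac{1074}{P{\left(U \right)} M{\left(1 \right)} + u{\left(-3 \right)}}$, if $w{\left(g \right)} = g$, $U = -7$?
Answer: $\frac{1074}{73} \approx 14.712$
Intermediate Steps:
$P{\left(j \right)} = - 10 j$ ($P{\left(j \right)} = - 5 \cdot 2 j = - 10 j$)
$M{\left(Q \right)} = Q^{\frac{3}{2}}$
$u{\left(z \right)} = - z$
$\frac{1074}{P{\left(U \right)} M{\left(1 \right)} + u{\left(-3 \right)}} = \frac{1074}{\left(-10\right) \left(-7\right) 1^{\frac{3}{2}} - -3} = \frac{1074}{70 \cdot 1 + 3} = \frac{1074}{70 + 3} = \frac{1074}{73}$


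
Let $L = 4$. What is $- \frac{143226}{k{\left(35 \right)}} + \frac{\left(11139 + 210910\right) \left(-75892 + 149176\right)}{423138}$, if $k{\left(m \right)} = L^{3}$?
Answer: $\frac{81737043953}{2256736} \approx 36219.0$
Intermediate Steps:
$k{\left(m \right)} = 64$ ($k{\left(m \right)} = 4^{3} = 64$)
$- \frac{143226}{k{\left(35 \right)}} + \frac{\left(11139 + 210910\right) \left(-75892 + 149176\right)}{423138} = - \frac{143226}{64} + \frac{\left(11139 + 210910\right) \left(-75892 + 149176\right)}{423138} = \left(-143226\right) \frac{1}{64} + 222049 \cdot 73284 \cdot \frac{1}{423138} = - \frac{71613}{32} + 16272638916 \cdot \frac{1}{423138} = - \frac{71613}{32} + \frac{2712106486}{70523} = \frac{81737043953}{2256736}$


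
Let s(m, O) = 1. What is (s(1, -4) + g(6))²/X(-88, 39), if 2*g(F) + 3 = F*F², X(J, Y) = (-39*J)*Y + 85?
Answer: 46225/535732 ≈ 0.086284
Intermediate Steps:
X(J, Y) = 85 - 39*J*Y (X(J, Y) = -39*J*Y + 85 = 85 - 39*J*Y)
g(F) = -3/2 + F³/2 (g(F) = -3/2 + (F*F²)/2 = -3/2 + F³/2)
(s(1, -4) + g(6))²/X(-88, 39) = (1 + (-3/2 + (½)*6³))²/(85 - 39*(-88)*39) = (1 + (-3/2 + (½)*216))²/(85 + 133848) = (1 + (-3/2 + 108))²/133933 = (1 + 213/2)²*(1/133933) = (215/2)²*(1/133933) = (46225/4)*(1/133933) = 46225/535732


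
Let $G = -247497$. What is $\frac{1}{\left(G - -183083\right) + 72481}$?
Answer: $\frac{1}{8067} \approx 0.00012396$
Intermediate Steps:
$\frac{1}{\left(G - -183083\right) + 72481} = \frac{1}{\left(-247497 - -183083\right) + 72481} = \frac{1}{\left(-247497 + 183083\right) + 72481} = \frac{1}{-64414 + 72481} = \frac{1}{8067}$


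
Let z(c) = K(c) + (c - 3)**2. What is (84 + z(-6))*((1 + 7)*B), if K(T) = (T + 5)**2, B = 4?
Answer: 5312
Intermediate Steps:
K(T) = (5 + T)**2
z(c) = (-3 + c)**2 + (5 + c)**2 (z(c) = (5 + c)**2 + (c - 3)**2 = (5 + c)**2 + (-3 + c)**2 = (-3 + c)**2 + (5 + c)**2)
(84 + z(-6))*((1 + 7)*B) = (84 + ((-3 - 6)**2 + (5 - 6)**2))*((1 + 7)*4) = (84 + ((-9)**2 + (-1)**2))*(8*4) = (84 + (81 + 1))*32 = (84 + 82)*32 = 166*32 = 5312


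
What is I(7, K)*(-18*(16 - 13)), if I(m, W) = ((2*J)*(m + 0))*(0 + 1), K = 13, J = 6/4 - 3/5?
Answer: -3402/5 ≈ -680.40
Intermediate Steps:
J = 9/10 (J = 6*(1/4) - 3*1/5 = 3/2 - 3/5 = 9/10 ≈ 0.90000)
I(m, W) = 9*m/5 (I(m, W) = ((2*(9/10))*(m + 0))*(0 + 1) = (9*m/5)*1 = 9*m/5)
I(7, K)*(-18*(16 - 13)) = ((9/5)*7)*(-18*(16 - 13)) = 63*(-18*3)/5 = (63/5)*(-54) = -3402/5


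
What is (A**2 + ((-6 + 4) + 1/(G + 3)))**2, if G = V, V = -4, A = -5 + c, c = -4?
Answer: 6084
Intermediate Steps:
A = -9 (A = -5 - 4 = -9)
G = -4
(A**2 + ((-6 + 4) + 1/(G + 3)))**2 = ((-9)**2 + ((-6 + 4) + 1/(-4 + 3)))**2 = (81 + (-2 + 1/(-1)))**2 = (81 + (-2 - 1))**2 = (81 - 3)**2 = 78**2 = 6084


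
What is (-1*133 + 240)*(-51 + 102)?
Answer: 5457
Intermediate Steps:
(-1*133 + 240)*(-51 + 102) = (-133 + 240)*51 = 107*51 = 5457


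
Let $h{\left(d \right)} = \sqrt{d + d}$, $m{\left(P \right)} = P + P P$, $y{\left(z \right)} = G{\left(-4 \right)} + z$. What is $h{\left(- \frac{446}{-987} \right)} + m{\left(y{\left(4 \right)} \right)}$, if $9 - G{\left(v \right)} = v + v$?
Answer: $462 + \frac{2 \sqrt{220101}}{987} \approx 462.95$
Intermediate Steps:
$G{\left(v \right)} = 9 - 2 v$ ($G{\left(v \right)} = 9 - \left(v + v\right) = 9 - 2 v$)
$y{\left(z \right)} = 17 + z$ ($y{\left(z \right)} = \left(9 - -8\right) + z = \left(9 + 8\right) + z = 17 + z$)
$m{\left(P \right)} = P + P^{2}$
$h{\left(d \right)} = \sqrt{2} \sqrt{d}$ ($h{\left(d \right)} = \sqrt{2 d} = \sqrt{2} \sqrt{d}$)
$h{\left(- \frac{446}{-987} \right)} + m{\left(y{\left(4 \right)} \right)} = \sqrt{2} \sqrt{- \frac{446}{-987}} + \left(17 + 4\right) \left(1 + \left(17 + 4\right)\right) = \sqrt{2} \sqrt{\left(-446\right) \left(- \frac{1}{987}\right)} + 21 \left(1 + 21\right) = \sqrt{2} \sqrt{\frac{446}{987}} + 21 \cdot 22 = \sqrt{2} \frac{\sqrt{440202}}{987} + 462 = \frac{2 \sqrt{220101}}{987} + 462 = 462 + \frac{2 \sqrt{220101}}{987}$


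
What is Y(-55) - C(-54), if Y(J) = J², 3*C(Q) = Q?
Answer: 3043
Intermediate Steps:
C(Q) = Q/3
Y(-55) - C(-54) = (-55)² - (-54)/3 = 3025 - 1*(-18) = 3025 + 18 = 3043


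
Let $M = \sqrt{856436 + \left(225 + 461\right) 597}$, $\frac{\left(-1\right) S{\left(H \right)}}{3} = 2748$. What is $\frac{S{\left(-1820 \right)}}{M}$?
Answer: $- \frac{4122 \sqrt{1265978}}{632989} \approx -7.327$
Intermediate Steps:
$S{\left(H \right)} = -8244$ ($S{\left(H \right)} = \left(-3\right) 2748 = -8244$)
$M = \sqrt{1265978}$ ($M = \sqrt{856436 + 686 \cdot 597} = \sqrt{856436 + 409542} = \sqrt{1265978} \approx 1125.2$)
$\frac{S{\left(-1820 \right)}}{M} = - \frac{8244}{\sqrt{1265978}} = - 8244 \frac{\sqrt{1265978}}{1265978} = - \frac{4122 \sqrt{1265978}}{632989}$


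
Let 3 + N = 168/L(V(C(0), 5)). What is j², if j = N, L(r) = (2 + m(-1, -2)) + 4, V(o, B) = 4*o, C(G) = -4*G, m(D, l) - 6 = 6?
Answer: 361/9 ≈ 40.111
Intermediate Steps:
m(D, l) = 12 (m(D, l) = 6 + 6 = 12)
L(r) = 18 (L(r) = (2 + 12) + 4 = 14 + 4 = 18)
N = 19/3 (N = -3 + 168/18 = -3 + 168*(1/18) = -3 + 28/3 = 19/3 ≈ 6.3333)
j = 19/3 ≈ 6.3333
j² = (19/3)² = 361/9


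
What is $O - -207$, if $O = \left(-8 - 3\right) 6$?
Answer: $141$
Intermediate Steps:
$O = -66$ ($O = \left(-11\right) 6 = -66$)
$O - -207 = -66 - -207 = -66 + 207 = 141$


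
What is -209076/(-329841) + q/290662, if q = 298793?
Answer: 53108210075/31957414914 ≈ 1.6618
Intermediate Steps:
-209076/(-329841) + q/290662 = -209076/(-329841) + 298793/290662 = -209076*(-1/329841) + 298793*(1/290662) = 69692/109947 + 298793/290662 = 53108210075/31957414914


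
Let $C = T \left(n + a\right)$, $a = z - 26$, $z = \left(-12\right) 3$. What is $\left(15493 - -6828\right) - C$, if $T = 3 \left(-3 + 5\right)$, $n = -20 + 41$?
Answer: $22567$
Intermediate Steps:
$z = -36$
$n = 21$
$a = -62$ ($a = -36 - 26 = -62$)
$T = 6$ ($T = 3 \cdot 2 = 6$)
$C = -246$ ($C = 6 \left(21 - 62\right) = 6 \left(-41\right) = -246$)
$\left(15493 - -6828\right) - C = \left(15493 - -6828\right) - -246 = \left(15493 + 6828\right) + 246 = 22321 + 246 = 22567$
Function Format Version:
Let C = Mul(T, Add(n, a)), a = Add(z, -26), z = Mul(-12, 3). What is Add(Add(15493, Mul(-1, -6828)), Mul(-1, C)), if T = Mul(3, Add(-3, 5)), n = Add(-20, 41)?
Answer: 22567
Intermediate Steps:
z = -36
n = 21
a = -62 (a = Add(-36, -26) = -62)
T = 6 (T = Mul(3, 2) = 6)
C = -246 (C = Mul(6, Add(21, -62)) = Mul(6, -41) = -246)
Add(Add(15493, Mul(-1, -6828)), Mul(-1, C)) = Add(Add(15493, Mul(-1, -6828)), Mul(-1, -246)) = Add(Add(15493, 6828), 246) = Add(22321, 246) = 22567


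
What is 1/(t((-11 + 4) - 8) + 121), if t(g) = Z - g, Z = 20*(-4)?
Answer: 1/56 ≈ 0.017857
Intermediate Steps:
Z = -80
t(g) = -80 - g
1/(t((-11 + 4) - 8) + 121) = 1/((-80 - ((-11 + 4) - 8)) + 121) = 1/((-80 - (-7 - 8)) + 121) = 1/((-80 - 1*(-15)) + 121) = 1/((-80 + 15) + 121) = 1/(-65 + 121) = 1/56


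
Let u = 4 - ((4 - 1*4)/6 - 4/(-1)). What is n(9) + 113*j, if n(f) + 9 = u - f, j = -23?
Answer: -2617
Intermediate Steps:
u = 0 (u = 4 - ((4 - 4)*(⅙) - 4*(-1)) = 4 - (0*(⅙) + 4) = 4 - (0 + 4) = 4 - 1*4 = 4 - 4 = 0)
n(f) = -9 - f (n(f) = -9 + (0 - f) = -9 - f)
n(9) + 113*j = (-9 - 1*9) + 113*(-23) = (-9 - 9) - 2599 = -18 - 2599 = -2617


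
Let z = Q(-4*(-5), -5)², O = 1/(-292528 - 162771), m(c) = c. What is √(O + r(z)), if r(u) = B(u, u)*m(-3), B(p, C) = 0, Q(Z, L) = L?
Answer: I*√455299/455299 ≈ 0.001482*I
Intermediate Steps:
O = -1/455299 (O = 1/(-455299) = -1/455299 ≈ -2.1964e-6)
z = 25 (z = (-5)² = 25)
r(u) = 0 (r(u) = 0*(-3) = 0)
√(O + r(z)) = √(-1/455299 + 0) = √(-1/455299) = I*√455299/455299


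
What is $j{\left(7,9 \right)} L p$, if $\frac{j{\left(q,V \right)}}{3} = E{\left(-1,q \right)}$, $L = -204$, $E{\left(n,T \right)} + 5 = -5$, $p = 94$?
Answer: $575280$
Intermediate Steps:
$E{\left(n,T \right)} = -10$ ($E{\left(n,T \right)} = -5 - 5 = -10$)
$j{\left(q,V \right)} = -30$ ($j{\left(q,V \right)} = 3 \left(-10\right) = -30$)
$j{\left(7,9 \right)} L p = \left(-30\right) \left(-204\right) 94 = 6120 \cdot 94 = 575280$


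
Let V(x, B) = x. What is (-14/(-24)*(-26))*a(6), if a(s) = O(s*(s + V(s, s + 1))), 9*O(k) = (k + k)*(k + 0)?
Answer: -17472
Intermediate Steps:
O(k) = 2*k²/9 (O(k) = ((k + k)*(k + 0))/9 = ((2*k)*k)/9 = (2*k²)/9 = 2*k²/9)
a(s) = 8*s⁴/9 (a(s) = 2*(s*(s + s))²/9 = 2*(s*(2*s))²/9 = 2*(2*s²)²/9 = 2*(4*s⁴)/9 = 8*s⁴/9)
(-14/(-24)*(-26))*a(6) = (-14/(-24)*(-26))*((8/9)*6⁴) = (-14*(-1/24)*(-26))*((8/9)*1296) = ((7/12)*(-26))*1152 = -91/6*1152 = -17472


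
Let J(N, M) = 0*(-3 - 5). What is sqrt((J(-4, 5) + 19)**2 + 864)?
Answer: 35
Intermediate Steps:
J(N, M) = 0 (J(N, M) = 0*(-8) = 0)
sqrt((J(-4, 5) + 19)**2 + 864) = sqrt((0 + 19)**2 + 864) = sqrt(19**2 + 864) = sqrt(361 + 864) = sqrt(1225) = 35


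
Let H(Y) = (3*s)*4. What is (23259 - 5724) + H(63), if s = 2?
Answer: 17559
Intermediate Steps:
H(Y) = 24 (H(Y) = (3*2)*4 = 6*4 = 24)
(23259 - 5724) + H(63) = (23259 - 5724) + 24 = 17535 + 24 = 17559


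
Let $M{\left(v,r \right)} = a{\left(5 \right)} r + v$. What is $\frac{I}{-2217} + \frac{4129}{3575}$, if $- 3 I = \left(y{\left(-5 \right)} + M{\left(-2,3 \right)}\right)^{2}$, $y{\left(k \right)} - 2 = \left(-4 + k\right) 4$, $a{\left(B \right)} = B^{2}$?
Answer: $\frac{3655506}{2641925} \approx 1.3837$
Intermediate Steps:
$M{\left(v,r \right)} = v + 25 r$ ($M{\left(v,r \right)} = 5^{2} r + v = 25 r + v = v + 25 r$)
$y{\left(k \right)} = -14 + 4 k$ ($y{\left(k \right)} = 2 + \left(-4 + k\right) 4 = 2 + \left(-16 + 4 k\right) = -14 + 4 k$)
$I = -507$ ($I = - \frac{\left(\left(-14 + 4 \left(-5\right)\right) + \left(-2 + 25 \cdot 3\right)\right)^{2}}{3} = - \frac{\left(\left(-14 - 20\right) + \left(-2 + 75\right)\right)^{2}}{3} = - \frac{\left(-34 + 73\right)^{2}}{3} = - \frac{39^{2}}{3} = \left(- \frac{1}{3}\right) 1521 = -507$)
$\frac{I}{-2217} + \frac{4129}{3575} = - \frac{507}{-2217} + \frac{4129}{3575} = \left(-507\right) \left(- \frac{1}{2217}\right) + 4129 \cdot \frac{1}{3575} = \frac{169}{739} + \frac{4129}{3575} = \frac{3655506}{2641925}$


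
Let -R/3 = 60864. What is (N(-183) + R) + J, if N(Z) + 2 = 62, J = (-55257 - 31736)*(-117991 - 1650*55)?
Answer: 18158823281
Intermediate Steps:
J = 18159005813 (J = -86993*(-117991 - 90750) = -86993*(-208741) = 18159005813)
R = -182592 (R = -3*60864 = -182592)
N(Z) = 60 (N(Z) = -2 + 62 = 60)
(N(-183) + R) + J = (60 - 182592) + 18159005813 = -182532 + 18159005813 = 18158823281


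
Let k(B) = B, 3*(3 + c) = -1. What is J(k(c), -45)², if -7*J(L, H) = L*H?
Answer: 22500/49 ≈ 459.18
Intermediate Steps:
c = -10/3 (c = -3 + (⅓)*(-1) = -3 - ⅓ = -10/3 ≈ -3.3333)
J(L, H) = -H*L/7 (J(L, H) = -L*H/7 = -H*L/7)
J(k(c), -45)² = (-⅐*(-45)*(-10/3))² = (-150/7)² = 22500/49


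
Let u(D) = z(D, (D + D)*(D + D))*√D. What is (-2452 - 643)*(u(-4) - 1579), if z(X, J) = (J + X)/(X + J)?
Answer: 4887005 - 6190*I ≈ 4.887e+6 - 6190.0*I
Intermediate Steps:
z(X, J) = 1 (z(X, J) = (J + X)/(J + X) = 1)
u(D) = √D (u(D) = 1*√D = √D)
(-2452 - 643)*(u(-4) - 1579) = (-2452 - 643)*(√(-4) - 1579) = -3095*(2*I - 1579) = -3095*(-1579 + 2*I) = 4887005 - 6190*I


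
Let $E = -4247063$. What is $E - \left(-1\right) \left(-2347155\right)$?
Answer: $-6594218$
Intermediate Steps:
$E - \left(-1\right) \left(-2347155\right) = -4247063 - \left(-1\right) \left(-2347155\right) = -4247063 - 2347155 = -6594218$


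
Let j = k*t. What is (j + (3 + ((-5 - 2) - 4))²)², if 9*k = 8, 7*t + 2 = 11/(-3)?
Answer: 143041600/35721 ≈ 4004.4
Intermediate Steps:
t = -17/21 (t = -2/7 + (11/(-3))/7 = -2/7 + (11*(-⅓))/7 = -2/7 + (⅐)*(-11/3) = -2/7 - 11/21 = -17/21 ≈ -0.80952)
k = 8/9 (k = (⅑)*8 = 8/9 ≈ 0.88889)
j = -136/189 (j = (8/9)*(-17/21) = -136/189 ≈ -0.71958)
(j + (3 + ((-5 - 2) - 4))²)² = (-136/189 + (3 + ((-5 - 2) - 4))²)² = (-136/189 + (3 + (-7 - 4))²)² = (-136/189 + (3 - 11)²)² = (-136/189 + (-8)²)² = (-136/189 + 64)² = (11960/189)² = 143041600/35721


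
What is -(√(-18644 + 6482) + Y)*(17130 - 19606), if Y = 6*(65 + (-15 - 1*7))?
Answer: 638808 + 2476*I*√12162 ≈ 6.3881e+5 + 2.7306e+5*I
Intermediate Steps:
Y = 258 (Y = 6*(65 + (-15 - 7)) = 6*(65 - 22) = 6*43 = 258)
-(√(-18644 + 6482) + Y)*(17130 - 19606) = -(√(-18644 + 6482) + 258)*(17130 - 19606) = -(√(-12162) + 258)*(-2476) = -(I*√12162 + 258)*(-2476) = -(258 + I*√12162)*(-2476) = -(-638808 - 2476*I*√12162) = 638808 + 2476*I*√12162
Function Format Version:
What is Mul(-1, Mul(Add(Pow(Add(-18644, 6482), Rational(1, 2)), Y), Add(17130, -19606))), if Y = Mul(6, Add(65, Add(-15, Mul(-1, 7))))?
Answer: Add(638808, Mul(2476, I, Pow(12162, Rational(1, 2)))) ≈ Add(6.3881e+5, Mul(2.7306e+5, I))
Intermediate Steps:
Y = 258 (Y = Mul(6, Add(65, Add(-15, -7))) = Mul(6, Add(65, -22)) = Mul(6, 43) = 258)
Mul(-1, Mul(Add(Pow(Add(-18644, 6482), Rational(1, 2)), Y), Add(17130, -19606))) = Mul(-1, Mul(Add(Pow(Add(-18644, 6482), Rational(1, 2)), 258), Add(17130, -19606))) = Mul(-1, Mul(Add(Pow(-12162, Rational(1, 2)), 258), -2476)) = Mul(-1, Mul(Add(Mul(I, Pow(12162, Rational(1, 2))), 258), -2476)) = Mul(-1, Mul(Add(258, Mul(I, Pow(12162, Rational(1, 2)))), -2476)) = Mul(-1, Add(-638808, Mul(-2476, I, Pow(12162, Rational(1, 2))))) = Add(638808, Mul(2476, I, Pow(12162, Rational(1, 2))))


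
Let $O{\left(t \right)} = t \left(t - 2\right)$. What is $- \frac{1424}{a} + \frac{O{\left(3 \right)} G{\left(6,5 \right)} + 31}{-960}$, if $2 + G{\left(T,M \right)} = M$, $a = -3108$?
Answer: $\frac{863}{2072} \approx 0.41651$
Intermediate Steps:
$G{\left(T,M \right)} = -2 + M$
$O{\left(t \right)} = t \left(-2 + t\right)$
$- \frac{1424}{a} + \frac{O{\left(3 \right)} G{\left(6,5 \right)} + 31}{-960} = - \frac{1424}{-3108} + \frac{3 \left(-2 + 3\right) \left(-2 + 5\right) + 31}{-960} = \left(-1424\right) \left(- \frac{1}{3108}\right) + \left(3 \cdot 1 \cdot 3 + 31\right) \left(- \frac{1}{960}\right) = \frac{356}{777} + \left(3 \cdot 3 + 31\right) \left(- \frac{1}{960}\right) = \frac{356}{777} + \left(9 + 31\right) \left(- \frac{1}{960}\right) = \frac{356}{777} + 40 \left(- \frac{1}{960}\right) = \frac{356}{777} - \frac{1}{24} = \frac{863}{2072}$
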